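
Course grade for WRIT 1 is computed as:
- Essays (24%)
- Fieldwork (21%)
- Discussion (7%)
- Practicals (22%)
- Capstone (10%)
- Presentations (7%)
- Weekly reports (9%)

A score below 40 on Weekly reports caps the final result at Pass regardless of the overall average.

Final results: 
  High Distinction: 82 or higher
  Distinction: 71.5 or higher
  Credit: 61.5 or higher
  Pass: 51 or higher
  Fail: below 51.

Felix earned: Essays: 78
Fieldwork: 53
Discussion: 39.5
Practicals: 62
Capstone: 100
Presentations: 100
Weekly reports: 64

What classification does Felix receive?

Credit

Weekly reports score 64 ≥ 40: minimum met.
Weighted total:
  Essays 78 × 0.24 = 18.72
  Fieldwork 53 × 0.21 = 11.13
  Discussion 39.5 × 0.07 = 2.765
  Practicals 62 × 0.22 = 13.64
  Capstone 100 × 0.1 = 10
  Presentations 100 × 0.07 = 7
  Weekly reports 64 × 0.09 = 5.76
Sum = 69.015
69.015 is ≥ 61.5 and < 71.5 → Credit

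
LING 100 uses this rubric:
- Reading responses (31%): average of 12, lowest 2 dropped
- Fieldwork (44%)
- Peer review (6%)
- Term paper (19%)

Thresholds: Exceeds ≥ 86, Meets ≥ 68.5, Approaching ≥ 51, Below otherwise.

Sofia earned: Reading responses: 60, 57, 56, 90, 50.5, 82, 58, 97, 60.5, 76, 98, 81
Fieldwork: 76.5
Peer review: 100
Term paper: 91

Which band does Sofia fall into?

Reading responses: drop 50.5, 56 → average of remaining 10 = 759.5/10 = 75.95
Weighted total:
  Reading responses 75.95 × 0.31 = 23.5445
  Fieldwork 76.5 × 0.44 = 33.66
  Peer review 100 × 0.06 = 6
  Term paper 91 × 0.19 = 17.29
Sum = 80.4945
80.4945 is ≥ 68.5 and < 86 → Meets

Meets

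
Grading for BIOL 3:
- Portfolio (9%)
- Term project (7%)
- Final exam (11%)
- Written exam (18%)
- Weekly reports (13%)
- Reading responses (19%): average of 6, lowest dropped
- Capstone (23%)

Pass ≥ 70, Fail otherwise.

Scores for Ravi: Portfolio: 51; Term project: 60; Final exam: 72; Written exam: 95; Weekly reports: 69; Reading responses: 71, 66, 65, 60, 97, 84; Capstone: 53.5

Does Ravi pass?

Fail

Reading responses: drop 60 → average of remaining 5 = 383/5 = 76.6
Weighted total:
  Portfolio 51 × 0.09 = 4.59
  Term project 60 × 0.07 = 4.2
  Final exam 72 × 0.11 = 7.92
  Written exam 95 × 0.18 = 17.1
  Weekly reports 69 × 0.13 = 8.97
  Reading responses 76.6 × 0.19 = 14.554
  Capstone 53.5 × 0.23 = 12.305
Sum = 69.639
69.639 < 70 → Fail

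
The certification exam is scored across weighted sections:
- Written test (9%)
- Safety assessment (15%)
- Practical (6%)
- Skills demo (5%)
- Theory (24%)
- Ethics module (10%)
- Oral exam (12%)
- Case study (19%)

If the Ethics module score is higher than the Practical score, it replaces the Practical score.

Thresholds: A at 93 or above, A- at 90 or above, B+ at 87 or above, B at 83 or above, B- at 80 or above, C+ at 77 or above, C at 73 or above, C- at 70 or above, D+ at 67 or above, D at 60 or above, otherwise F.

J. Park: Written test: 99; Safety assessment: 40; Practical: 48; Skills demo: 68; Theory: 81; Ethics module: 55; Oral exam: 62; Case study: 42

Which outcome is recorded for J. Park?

D

Ethics module (55) > Practical (48), so Practical counts as 55.
Weighted total:
  Written test 99 × 0.09 = 8.91
  Safety assessment 40 × 0.15 = 6
  Practical 55 × 0.06 = 3.3
  Skills demo 68 × 0.05 = 3.4
  Theory 81 × 0.24 = 19.44
  Ethics module 55 × 0.1 = 5.5
  Oral exam 62 × 0.12 = 7.44
  Case study 42 × 0.19 = 7.98
Sum = 61.97
61.97 is ≥ 60 and < 67 → D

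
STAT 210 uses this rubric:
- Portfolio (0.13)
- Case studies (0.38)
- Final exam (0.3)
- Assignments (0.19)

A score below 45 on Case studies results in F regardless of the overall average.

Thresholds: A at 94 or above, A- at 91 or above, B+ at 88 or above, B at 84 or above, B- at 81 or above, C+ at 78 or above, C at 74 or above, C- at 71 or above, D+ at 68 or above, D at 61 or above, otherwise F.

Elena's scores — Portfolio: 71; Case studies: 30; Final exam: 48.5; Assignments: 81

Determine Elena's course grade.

F

Case studies score 30 < 45: minimum not met.
Weighted total:
  Portfolio 71 × 0.13 = 9.23
  Case studies 30 × 0.38 = 11.4
  Final exam 48.5 × 0.3 = 14.55
  Assignments 81 × 0.19 = 15.39
Sum = 50.57
Because the Case studies minimum was not met, the result is F.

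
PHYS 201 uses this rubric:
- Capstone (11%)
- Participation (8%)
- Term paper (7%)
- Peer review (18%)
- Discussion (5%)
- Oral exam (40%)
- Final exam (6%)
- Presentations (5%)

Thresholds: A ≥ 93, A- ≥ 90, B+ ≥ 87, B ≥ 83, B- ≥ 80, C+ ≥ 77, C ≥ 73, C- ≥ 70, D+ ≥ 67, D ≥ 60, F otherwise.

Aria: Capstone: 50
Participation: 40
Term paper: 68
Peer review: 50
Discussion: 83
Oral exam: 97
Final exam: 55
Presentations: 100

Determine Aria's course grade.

Weighted total:
  Capstone 50 × 0.11 = 5.5
  Participation 40 × 0.08 = 3.2
  Term paper 68 × 0.07 = 4.76
  Peer review 50 × 0.18 = 9
  Discussion 83 × 0.05 = 4.15
  Oral exam 97 × 0.4 = 38.8
  Final exam 55 × 0.06 = 3.3
  Presentations 100 × 0.05 = 5
Sum = 73.71
73.71 is ≥ 73 and < 77 → C

C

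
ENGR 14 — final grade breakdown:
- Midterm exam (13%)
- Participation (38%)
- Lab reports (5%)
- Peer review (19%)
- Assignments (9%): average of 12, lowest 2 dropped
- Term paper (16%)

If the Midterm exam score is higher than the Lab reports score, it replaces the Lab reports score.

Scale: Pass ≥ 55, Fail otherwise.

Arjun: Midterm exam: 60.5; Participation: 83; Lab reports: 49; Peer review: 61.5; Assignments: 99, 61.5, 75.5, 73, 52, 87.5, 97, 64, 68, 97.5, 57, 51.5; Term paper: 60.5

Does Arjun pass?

Pass

Assignments: drop 51.5, 52 → average of remaining 10 = 780/10 = 78
Midterm exam (60.5) > Lab reports (49), so Lab reports counts as 60.5.
Weighted total:
  Midterm exam 60.5 × 0.13 = 7.865
  Participation 83 × 0.38 = 31.54
  Lab reports 60.5 × 0.05 = 3.025
  Peer review 61.5 × 0.19 = 11.685
  Assignments 78 × 0.09 = 7.02
  Term paper 60.5 × 0.16 = 9.68
Sum = 70.815
70.815 ≥ 55 → Pass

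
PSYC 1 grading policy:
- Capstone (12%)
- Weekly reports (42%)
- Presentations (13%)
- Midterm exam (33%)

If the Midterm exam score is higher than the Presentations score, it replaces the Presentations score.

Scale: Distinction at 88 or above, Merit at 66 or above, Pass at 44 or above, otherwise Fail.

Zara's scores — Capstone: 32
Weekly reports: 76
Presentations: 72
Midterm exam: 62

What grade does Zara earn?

Midterm exam (62) ≤ Presentations (72), so Presentations stays at 72.
Weighted total:
  Capstone 32 × 0.12 = 3.84
  Weekly reports 76 × 0.42 = 31.92
  Presentations 72 × 0.13 = 9.36
  Midterm exam 62 × 0.33 = 20.46
Sum = 65.58
65.58 is ≥ 44 and < 66 → Pass

Pass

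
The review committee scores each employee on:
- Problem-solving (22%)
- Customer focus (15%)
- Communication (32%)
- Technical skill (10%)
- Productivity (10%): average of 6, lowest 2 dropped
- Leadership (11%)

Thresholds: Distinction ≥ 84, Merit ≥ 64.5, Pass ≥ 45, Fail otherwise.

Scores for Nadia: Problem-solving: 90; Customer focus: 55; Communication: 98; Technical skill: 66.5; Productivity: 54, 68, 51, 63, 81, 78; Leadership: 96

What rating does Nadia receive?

Productivity: drop 51, 54 → average of remaining 4 = 290/4 = 72.5
Weighted total:
  Problem-solving 90 × 0.22 = 19.8
  Customer focus 55 × 0.15 = 8.25
  Communication 98 × 0.32 = 31.36
  Technical skill 66.5 × 0.1 = 6.65
  Productivity 72.5 × 0.1 = 7.25
  Leadership 96 × 0.11 = 10.56
Sum = 83.87
83.87 is ≥ 64.5 and < 84 → Merit

Merit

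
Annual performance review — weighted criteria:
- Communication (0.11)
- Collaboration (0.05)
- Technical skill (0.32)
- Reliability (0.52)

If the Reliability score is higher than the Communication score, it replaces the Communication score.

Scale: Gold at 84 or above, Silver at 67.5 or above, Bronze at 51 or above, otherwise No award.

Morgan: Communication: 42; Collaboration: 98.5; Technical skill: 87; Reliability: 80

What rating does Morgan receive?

Reliability (80) > Communication (42), so Communication counts as 80.
Weighted total:
  Communication 80 × 0.11 = 8.8
  Collaboration 98.5 × 0.05 = 4.925
  Technical skill 87 × 0.32 = 27.84
  Reliability 80 × 0.52 = 41.6
Sum = 83.165
83.165 is ≥ 67.5 and < 84 → Silver

Silver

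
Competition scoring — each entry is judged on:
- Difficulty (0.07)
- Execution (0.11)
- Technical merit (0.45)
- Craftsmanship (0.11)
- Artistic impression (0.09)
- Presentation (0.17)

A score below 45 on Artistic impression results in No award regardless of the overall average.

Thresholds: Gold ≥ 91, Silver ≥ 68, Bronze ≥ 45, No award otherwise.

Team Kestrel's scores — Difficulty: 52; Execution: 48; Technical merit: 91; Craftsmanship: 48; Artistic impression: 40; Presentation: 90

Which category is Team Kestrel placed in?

Artistic impression score 40 < 45: minimum not met.
Weighted total:
  Difficulty 52 × 0.07 = 3.64
  Execution 48 × 0.11 = 5.28
  Technical merit 91 × 0.45 = 40.95
  Craftsmanship 48 × 0.11 = 5.28
  Artistic impression 40 × 0.09 = 3.6
  Presentation 90 × 0.17 = 15.3
Sum = 74.05
Because the Artistic impression minimum was not met, the result is No award.

No award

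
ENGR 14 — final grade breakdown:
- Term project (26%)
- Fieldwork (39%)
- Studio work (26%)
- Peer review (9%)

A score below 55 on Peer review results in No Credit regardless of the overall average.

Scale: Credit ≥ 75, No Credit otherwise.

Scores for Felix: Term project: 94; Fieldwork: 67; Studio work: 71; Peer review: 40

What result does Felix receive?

Peer review score 40 < 55: minimum not met.
Weighted total:
  Term project 94 × 0.26 = 24.44
  Fieldwork 67 × 0.39 = 26.13
  Studio work 71 × 0.26 = 18.46
  Peer review 40 × 0.09 = 3.6
Sum = 72.63
Because the Peer review minimum was not met, the result is No Credit.

No Credit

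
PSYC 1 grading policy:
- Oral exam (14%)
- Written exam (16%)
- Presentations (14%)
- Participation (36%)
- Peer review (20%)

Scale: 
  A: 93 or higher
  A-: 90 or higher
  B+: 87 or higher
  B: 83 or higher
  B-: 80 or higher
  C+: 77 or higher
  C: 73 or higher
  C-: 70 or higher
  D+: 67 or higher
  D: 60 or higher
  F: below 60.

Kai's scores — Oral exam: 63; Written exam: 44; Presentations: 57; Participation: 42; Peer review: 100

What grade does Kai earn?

Weighted total:
  Oral exam 63 × 0.14 = 8.82
  Written exam 44 × 0.16 = 7.04
  Presentations 57 × 0.14 = 7.98
  Participation 42 × 0.36 = 15.12
  Peer review 100 × 0.2 = 20
Sum = 58.96
58.96 < 60 → F

F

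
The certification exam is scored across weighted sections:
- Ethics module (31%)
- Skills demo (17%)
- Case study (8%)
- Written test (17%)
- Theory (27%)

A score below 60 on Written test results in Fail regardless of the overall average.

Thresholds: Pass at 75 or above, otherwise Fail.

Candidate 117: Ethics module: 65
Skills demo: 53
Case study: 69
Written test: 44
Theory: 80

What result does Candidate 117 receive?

Fail

Written test score 44 < 60: minimum not met.
Weighted total:
  Ethics module 65 × 0.31 = 20.15
  Skills demo 53 × 0.17 = 9.01
  Case study 69 × 0.08 = 5.52
  Written test 44 × 0.17 = 7.48
  Theory 80 × 0.27 = 21.6
Sum = 63.76
Because the Written test minimum was not met, the result is Fail.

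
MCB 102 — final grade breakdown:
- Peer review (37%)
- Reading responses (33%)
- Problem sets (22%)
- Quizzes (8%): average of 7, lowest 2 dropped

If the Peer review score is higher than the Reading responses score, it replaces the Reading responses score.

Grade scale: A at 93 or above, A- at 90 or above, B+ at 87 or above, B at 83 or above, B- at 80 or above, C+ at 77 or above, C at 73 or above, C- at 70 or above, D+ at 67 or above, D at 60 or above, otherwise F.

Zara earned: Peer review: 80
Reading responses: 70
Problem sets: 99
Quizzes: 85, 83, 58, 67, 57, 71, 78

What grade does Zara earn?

Quizzes: drop 57, 58 → average of remaining 5 = 384/5 = 76.8
Peer review (80) > Reading responses (70), so Reading responses counts as 80.
Weighted total:
  Peer review 80 × 0.37 = 29.6
  Reading responses 80 × 0.33 = 26.4
  Problem sets 99 × 0.22 = 21.78
  Quizzes 76.8 × 0.08 = 6.144
Sum = 83.924
83.924 is ≥ 83 and < 87 → B

B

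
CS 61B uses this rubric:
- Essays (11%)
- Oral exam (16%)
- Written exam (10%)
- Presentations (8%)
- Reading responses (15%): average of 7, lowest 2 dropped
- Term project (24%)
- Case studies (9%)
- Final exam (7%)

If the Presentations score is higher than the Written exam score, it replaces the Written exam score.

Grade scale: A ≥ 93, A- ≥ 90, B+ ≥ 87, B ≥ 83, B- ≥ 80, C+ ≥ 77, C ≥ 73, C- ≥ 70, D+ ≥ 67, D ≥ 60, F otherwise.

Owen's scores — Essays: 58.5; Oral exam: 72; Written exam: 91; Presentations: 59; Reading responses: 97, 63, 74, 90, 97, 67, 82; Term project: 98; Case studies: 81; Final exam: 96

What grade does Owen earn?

Reading responses: drop 63, 67 → average of remaining 5 = 440/5 = 88
Presentations (59) ≤ Written exam (91), so Written exam stays at 91.
Weighted total:
  Essays 58.5 × 0.11 = 6.435
  Oral exam 72 × 0.16 = 11.52
  Written exam 91 × 0.1 = 9.1
  Presentations 59 × 0.08 = 4.72
  Reading responses 88 × 0.15 = 13.2
  Term project 98 × 0.24 = 23.52
  Case studies 81 × 0.09 = 7.29
  Final exam 96 × 0.07 = 6.72
Sum = 82.505
82.505 is ≥ 80 and < 83 → B-

B-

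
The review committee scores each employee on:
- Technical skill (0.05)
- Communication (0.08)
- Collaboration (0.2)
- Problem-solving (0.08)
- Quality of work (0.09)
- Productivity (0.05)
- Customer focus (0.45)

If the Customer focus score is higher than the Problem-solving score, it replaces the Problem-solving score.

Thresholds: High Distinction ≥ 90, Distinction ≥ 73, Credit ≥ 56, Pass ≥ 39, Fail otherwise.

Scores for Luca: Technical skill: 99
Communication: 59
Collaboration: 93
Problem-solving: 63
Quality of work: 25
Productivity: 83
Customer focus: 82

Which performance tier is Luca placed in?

Customer focus (82) > Problem-solving (63), so Problem-solving counts as 82.
Weighted total:
  Technical skill 99 × 0.05 = 4.95
  Communication 59 × 0.08 = 4.72
  Collaboration 93 × 0.2 = 18.6
  Problem-solving 82 × 0.08 = 6.56
  Quality of work 25 × 0.09 = 2.25
  Productivity 83 × 0.05 = 4.15
  Customer focus 82 × 0.45 = 36.9
Sum = 78.13
78.13 is ≥ 73 and < 90 → Distinction

Distinction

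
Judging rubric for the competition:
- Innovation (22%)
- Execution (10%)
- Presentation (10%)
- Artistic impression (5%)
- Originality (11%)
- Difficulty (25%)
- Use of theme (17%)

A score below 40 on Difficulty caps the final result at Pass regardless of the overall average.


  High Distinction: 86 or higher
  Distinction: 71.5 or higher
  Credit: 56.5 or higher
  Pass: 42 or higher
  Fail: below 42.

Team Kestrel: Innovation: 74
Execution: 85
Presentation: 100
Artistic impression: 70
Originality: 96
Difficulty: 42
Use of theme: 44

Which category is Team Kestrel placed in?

Credit

Difficulty score 42 ≥ 40: minimum met.
Weighted total:
  Innovation 74 × 0.22 = 16.28
  Execution 85 × 0.1 = 8.5
  Presentation 100 × 0.1 = 10
  Artistic impression 70 × 0.05 = 3.5
  Originality 96 × 0.11 = 10.56
  Difficulty 42 × 0.25 = 10.5
  Use of theme 44 × 0.17 = 7.48
Sum = 66.82
66.82 is ≥ 56.5 and < 71.5 → Credit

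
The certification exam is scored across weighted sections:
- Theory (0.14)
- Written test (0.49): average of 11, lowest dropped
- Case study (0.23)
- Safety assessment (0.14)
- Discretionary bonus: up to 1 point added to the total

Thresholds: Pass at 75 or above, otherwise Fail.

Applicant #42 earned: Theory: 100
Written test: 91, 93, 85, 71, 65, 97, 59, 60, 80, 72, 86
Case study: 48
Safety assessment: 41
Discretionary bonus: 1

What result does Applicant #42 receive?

Fail

Written test: drop 59 → average of remaining 10 = 800/10 = 80
Weighted total:
  Theory 100 × 0.14 = 14
  Written test 80 × 0.49 = 39.2
  Case study 48 × 0.23 = 11.04
  Safety assessment 41 × 0.14 = 5.74
Sum = 69.98
Discretionary bonus: 69.98 + 1 = 70.98
70.98 < 75 → Fail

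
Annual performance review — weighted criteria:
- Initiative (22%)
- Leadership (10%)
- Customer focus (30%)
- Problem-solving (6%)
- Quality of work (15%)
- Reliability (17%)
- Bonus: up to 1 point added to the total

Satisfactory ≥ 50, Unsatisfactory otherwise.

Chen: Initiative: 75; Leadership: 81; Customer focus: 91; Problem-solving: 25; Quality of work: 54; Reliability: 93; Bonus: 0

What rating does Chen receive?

Satisfactory

Weighted total:
  Initiative 75 × 0.22 = 16.5
  Leadership 81 × 0.1 = 8.1
  Customer focus 91 × 0.3 = 27.3
  Problem-solving 25 × 0.06 = 1.5
  Quality of work 54 × 0.15 = 8.1
  Reliability 93 × 0.17 = 15.81
Sum = 77.31
Bonus: 77.31 + 0 = 77.31
77.31 ≥ 50 → Satisfactory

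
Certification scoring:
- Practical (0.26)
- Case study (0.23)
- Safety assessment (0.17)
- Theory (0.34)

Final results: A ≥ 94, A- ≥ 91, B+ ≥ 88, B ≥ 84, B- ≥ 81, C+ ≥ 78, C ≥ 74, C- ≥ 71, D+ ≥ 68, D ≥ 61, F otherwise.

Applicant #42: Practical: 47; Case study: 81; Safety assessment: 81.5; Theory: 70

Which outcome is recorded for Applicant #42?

D+

Weighted total:
  Practical 47 × 0.26 = 12.22
  Case study 81 × 0.23 = 18.63
  Safety assessment 81.5 × 0.17 = 13.855
  Theory 70 × 0.34 = 23.8
Sum = 68.505
68.505 is ≥ 68 and < 71 → D+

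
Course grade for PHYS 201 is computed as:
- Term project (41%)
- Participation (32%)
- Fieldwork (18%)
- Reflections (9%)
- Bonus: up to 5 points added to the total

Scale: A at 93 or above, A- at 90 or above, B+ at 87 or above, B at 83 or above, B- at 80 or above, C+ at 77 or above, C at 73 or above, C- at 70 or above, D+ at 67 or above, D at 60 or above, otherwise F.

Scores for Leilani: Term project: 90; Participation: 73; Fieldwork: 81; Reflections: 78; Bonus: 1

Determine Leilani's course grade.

Weighted total:
  Term project 90 × 0.41 = 36.9
  Participation 73 × 0.32 = 23.36
  Fieldwork 81 × 0.18 = 14.58
  Reflections 78 × 0.09 = 7.02
Sum = 81.86
Bonus: 81.86 + 1 = 82.86
82.86 is ≥ 80 and < 83 → B-

B-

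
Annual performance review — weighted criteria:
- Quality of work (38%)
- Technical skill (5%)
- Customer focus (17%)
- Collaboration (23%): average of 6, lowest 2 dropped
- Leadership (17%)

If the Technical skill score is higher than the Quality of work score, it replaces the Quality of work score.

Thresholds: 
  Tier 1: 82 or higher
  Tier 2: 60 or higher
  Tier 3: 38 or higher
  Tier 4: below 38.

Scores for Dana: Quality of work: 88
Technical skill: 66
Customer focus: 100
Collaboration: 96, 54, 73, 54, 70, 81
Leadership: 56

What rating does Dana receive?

Collaboration: drop 54, 54 → average of remaining 4 = 320/4 = 80
Technical skill (66) ≤ Quality of work (88), so Quality of work stays at 88.
Weighted total:
  Quality of work 88 × 0.38 = 33.44
  Technical skill 66 × 0.05 = 3.3
  Customer focus 100 × 0.17 = 17
  Collaboration 80 × 0.23 = 18.4
  Leadership 56 × 0.17 = 9.52
Sum = 81.66
81.66 is ≥ 60 and < 82 → Tier 2

Tier 2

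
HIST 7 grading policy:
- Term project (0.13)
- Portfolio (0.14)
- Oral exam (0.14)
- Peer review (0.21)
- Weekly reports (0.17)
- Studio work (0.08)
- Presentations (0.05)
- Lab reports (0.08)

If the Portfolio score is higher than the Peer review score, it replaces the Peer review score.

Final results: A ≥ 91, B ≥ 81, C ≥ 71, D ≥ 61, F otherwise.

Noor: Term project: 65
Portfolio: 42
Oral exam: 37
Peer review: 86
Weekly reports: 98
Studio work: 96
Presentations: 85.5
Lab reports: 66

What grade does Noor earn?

Portfolio (42) ≤ Peer review (86), so Peer review stays at 86.
Weighted total:
  Term project 65 × 0.13 = 8.45
  Portfolio 42 × 0.14 = 5.88
  Oral exam 37 × 0.14 = 5.18
  Peer review 86 × 0.21 = 18.06
  Weekly reports 98 × 0.17 = 16.66
  Studio work 96 × 0.08 = 7.68
  Presentations 85.5 × 0.05 = 4.275
  Lab reports 66 × 0.08 = 5.28
Sum = 71.465
71.465 is ≥ 71 and < 81 → C

C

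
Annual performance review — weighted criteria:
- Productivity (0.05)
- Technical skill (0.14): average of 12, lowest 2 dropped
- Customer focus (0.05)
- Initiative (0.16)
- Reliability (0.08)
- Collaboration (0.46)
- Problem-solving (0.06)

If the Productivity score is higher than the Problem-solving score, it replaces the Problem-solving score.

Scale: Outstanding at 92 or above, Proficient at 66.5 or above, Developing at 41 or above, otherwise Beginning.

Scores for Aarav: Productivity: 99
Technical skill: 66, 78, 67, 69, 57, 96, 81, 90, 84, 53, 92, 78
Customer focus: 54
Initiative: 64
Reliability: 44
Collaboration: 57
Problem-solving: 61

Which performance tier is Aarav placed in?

Technical skill: drop 53, 57 → average of remaining 10 = 801/10 = 80.1
Productivity (99) > Problem-solving (61), so Problem-solving counts as 99.
Weighted total:
  Productivity 99 × 0.05 = 4.95
  Technical skill 80.1 × 0.14 = 11.214
  Customer focus 54 × 0.05 = 2.7
  Initiative 64 × 0.16 = 10.24
  Reliability 44 × 0.08 = 3.52
  Collaboration 57 × 0.46 = 26.22
  Problem-solving 99 × 0.06 = 5.94
Sum = 64.784
64.784 is ≥ 41 and < 66.5 → Developing

Developing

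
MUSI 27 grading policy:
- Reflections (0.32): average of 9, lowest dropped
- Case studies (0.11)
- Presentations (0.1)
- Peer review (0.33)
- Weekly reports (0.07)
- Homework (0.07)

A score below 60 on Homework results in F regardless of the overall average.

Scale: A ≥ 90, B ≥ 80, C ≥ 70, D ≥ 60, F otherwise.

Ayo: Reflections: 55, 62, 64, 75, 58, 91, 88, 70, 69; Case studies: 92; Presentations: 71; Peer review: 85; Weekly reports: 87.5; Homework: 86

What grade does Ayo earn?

B

Reflections: drop 55 → average of remaining 8 = 577/8 = 72.125
Homework score 86 ≥ 60: minimum met.
Weighted total:
  Reflections 72.125 × 0.32 = 23.08
  Case studies 92 × 0.11 = 10.12
  Presentations 71 × 0.1 = 7.1
  Peer review 85 × 0.33 = 28.05
  Weekly reports 87.5 × 0.07 = 6.125
  Homework 86 × 0.07 = 6.02
Sum = 80.495
80.495 is ≥ 80 and < 90 → B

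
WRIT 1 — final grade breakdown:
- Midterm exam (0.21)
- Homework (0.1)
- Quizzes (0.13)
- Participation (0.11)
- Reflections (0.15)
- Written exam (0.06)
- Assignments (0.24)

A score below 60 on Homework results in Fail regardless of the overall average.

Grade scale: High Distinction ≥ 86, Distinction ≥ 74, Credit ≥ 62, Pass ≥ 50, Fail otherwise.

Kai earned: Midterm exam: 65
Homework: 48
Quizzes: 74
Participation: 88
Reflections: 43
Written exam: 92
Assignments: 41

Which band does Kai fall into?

Homework score 48 < 60: minimum not met.
Weighted total:
  Midterm exam 65 × 0.21 = 13.65
  Homework 48 × 0.1 = 4.8
  Quizzes 74 × 0.13 = 9.62
  Participation 88 × 0.11 = 9.68
  Reflections 43 × 0.15 = 6.45
  Written exam 92 × 0.06 = 5.52
  Assignments 41 × 0.24 = 9.84
Sum = 59.56
Because the Homework minimum was not met, the result is Fail.

Fail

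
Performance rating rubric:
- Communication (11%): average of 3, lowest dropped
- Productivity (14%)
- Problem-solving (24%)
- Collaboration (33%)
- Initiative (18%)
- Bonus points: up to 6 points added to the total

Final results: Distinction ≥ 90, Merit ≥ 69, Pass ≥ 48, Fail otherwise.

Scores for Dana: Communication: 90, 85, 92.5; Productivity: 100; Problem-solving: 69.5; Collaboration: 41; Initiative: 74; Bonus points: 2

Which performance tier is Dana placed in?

Merit

Communication: drop 85 → average of remaining 2 = 182.5/2 = 91.25
Weighted total:
  Communication 91.25 × 0.11 = 10.0375
  Productivity 100 × 0.14 = 14
  Problem-solving 69.5 × 0.24 = 16.68
  Collaboration 41 × 0.33 = 13.53
  Initiative 74 × 0.18 = 13.32
Sum = 67.5675
Bonus points: 67.5675 + 2 = 69.5675
69.5675 is ≥ 69 and < 90 → Merit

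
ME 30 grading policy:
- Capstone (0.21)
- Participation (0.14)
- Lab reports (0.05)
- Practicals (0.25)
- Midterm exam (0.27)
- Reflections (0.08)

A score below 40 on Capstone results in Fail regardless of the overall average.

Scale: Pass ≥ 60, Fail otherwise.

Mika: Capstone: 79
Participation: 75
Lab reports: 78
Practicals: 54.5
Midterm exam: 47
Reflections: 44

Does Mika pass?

Capstone score 79 ≥ 40: minimum met.
Weighted total:
  Capstone 79 × 0.21 = 16.59
  Participation 75 × 0.14 = 10.5
  Lab reports 78 × 0.05 = 3.9
  Practicals 54.5 × 0.25 = 13.625
  Midterm exam 47 × 0.27 = 12.69
  Reflections 44 × 0.08 = 3.52
Sum = 60.825
60.825 ≥ 60 → Pass

Pass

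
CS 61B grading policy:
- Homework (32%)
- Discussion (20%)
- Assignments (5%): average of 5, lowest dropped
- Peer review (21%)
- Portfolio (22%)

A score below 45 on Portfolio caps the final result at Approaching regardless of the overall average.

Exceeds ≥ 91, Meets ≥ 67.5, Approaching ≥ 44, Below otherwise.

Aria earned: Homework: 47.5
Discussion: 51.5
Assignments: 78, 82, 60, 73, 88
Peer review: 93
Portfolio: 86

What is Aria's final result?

Meets

Assignments: drop 60 → average of remaining 4 = 321/4 = 80.25
Portfolio score 86 ≥ 45: minimum met.
Weighted total:
  Homework 47.5 × 0.32 = 15.2
  Discussion 51.5 × 0.2 = 10.3
  Assignments 80.25 × 0.05 = 4.0125
  Peer review 93 × 0.21 = 19.53
  Portfolio 86 × 0.22 = 18.92
Sum = 67.9625
67.9625 is ≥ 67.5 and < 91 → Meets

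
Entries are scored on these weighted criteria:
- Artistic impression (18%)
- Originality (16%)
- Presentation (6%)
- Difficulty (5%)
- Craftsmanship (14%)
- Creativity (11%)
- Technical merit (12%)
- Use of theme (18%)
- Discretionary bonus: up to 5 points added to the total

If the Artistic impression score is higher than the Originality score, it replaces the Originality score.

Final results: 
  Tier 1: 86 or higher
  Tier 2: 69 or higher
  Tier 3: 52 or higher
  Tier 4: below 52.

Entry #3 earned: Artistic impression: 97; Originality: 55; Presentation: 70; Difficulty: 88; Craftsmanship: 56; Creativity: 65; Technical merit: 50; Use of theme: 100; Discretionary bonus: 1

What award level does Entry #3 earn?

Artistic impression (97) > Originality (55), so Originality counts as 97.
Weighted total:
  Artistic impression 97 × 0.18 = 17.46
  Originality 97 × 0.16 = 15.52
  Presentation 70 × 0.06 = 4.2
  Difficulty 88 × 0.05 = 4.4
  Craftsmanship 56 × 0.14 = 7.84
  Creativity 65 × 0.11 = 7.15
  Technical merit 50 × 0.12 = 6
  Use of theme 100 × 0.18 = 18
Sum = 80.57
Discretionary bonus: 80.57 + 1 = 81.57
81.57 is ≥ 69 and < 86 → Tier 2

Tier 2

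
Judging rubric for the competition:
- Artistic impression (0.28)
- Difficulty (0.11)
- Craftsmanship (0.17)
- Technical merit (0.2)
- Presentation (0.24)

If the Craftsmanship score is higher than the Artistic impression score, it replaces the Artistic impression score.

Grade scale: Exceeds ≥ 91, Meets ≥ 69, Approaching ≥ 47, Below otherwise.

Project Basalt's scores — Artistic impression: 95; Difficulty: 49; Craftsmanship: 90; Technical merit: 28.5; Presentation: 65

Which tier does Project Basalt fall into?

Craftsmanship (90) ≤ Artistic impression (95), so Artistic impression stays at 95.
Weighted total:
  Artistic impression 95 × 0.28 = 26.6
  Difficulty 49 × 0.11 = 5.39
  Craftsmanship 90 × 0.17 = 15.3
  Technical merit 28.5 × 0.2 = 5.7
  Presentation 65 × 0.24 = 15.6
Sum = 68.59
68.59 is ≥ 47 and < 69 → Approaching

Approaching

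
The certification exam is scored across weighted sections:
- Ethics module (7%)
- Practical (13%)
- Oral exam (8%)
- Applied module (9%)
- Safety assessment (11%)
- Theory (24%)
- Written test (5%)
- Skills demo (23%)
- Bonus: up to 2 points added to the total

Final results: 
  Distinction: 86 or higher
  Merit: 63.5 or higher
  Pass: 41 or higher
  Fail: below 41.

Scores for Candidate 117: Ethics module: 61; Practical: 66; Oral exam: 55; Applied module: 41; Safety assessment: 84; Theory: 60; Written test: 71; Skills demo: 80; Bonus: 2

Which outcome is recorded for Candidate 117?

Merit

Weighted total:
  Ethics module 61 × 0.07 = 4.27
  Practical 66 × 0.13 = 8.58
  Oral exam 55 × 0.08 = 4.4
  Applied module 41 × 0.09 = 3.69
  Safety assessment 84 × 0.11 = 9.24
  Theory 60 × 0.24 = 14.4
  Written test 71 × 0.05 = 3.55
  Skills demo 80 × 0.23 = 18.4
Sum = 66.53
Bonus: 66.53 + 2 = 68.53
68.53 is ≥ 63.5 and < 86 → Merit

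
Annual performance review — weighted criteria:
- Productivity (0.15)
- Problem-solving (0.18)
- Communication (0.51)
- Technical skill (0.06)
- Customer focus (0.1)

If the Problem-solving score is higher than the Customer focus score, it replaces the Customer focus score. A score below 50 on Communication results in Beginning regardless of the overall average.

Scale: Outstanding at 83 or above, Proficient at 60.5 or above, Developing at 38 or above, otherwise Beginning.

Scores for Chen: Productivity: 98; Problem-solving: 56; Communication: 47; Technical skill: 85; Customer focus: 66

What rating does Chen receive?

Beginning

Problem-solving (56) ≤ Customer focus (66), so Customer focus stays at 66.
Communication score 47 < 50: minimum not met.
Weighted total:
  Productivity 98 × 0.15 = 14.7
  Problem-solving 56 × 0.18 = 10.08
  Communication 47 × 0.51 = 23.97
  Technical skill 85 × 0.06 = 5.1
  Customer focus 66 × 0.1 = 6.6
Sum = 60.45
Because the Communication minimum was not met, the result is Beginning.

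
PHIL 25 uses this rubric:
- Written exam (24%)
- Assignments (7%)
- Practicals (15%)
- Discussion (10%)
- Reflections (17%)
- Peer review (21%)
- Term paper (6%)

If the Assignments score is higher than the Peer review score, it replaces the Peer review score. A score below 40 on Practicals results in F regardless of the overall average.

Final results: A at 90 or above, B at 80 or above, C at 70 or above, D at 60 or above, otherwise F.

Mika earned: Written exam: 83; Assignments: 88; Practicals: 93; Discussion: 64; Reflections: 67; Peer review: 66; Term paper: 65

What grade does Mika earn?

Assignments (88) > Peer review (66), so Peer review counts as 88.
Practicals score 93 ≥ 40: minimum met.
Weighted total:
  Written exam 83 × 0.24 = 19.92
  Assignments 88 × 0.07 = 6.16
  Practicals 93 × 0.15 = 13.95
  Discussion 64 × 0.1 = 6.4
  Reflections 67 × 0.17 = 11.39
  Peer review 88 × 0.21 = 18.48
  Term paper 65 × 0.06 = 3.9
Sum = 80.2
80.2 is ≥ 80 and < 90 → B

B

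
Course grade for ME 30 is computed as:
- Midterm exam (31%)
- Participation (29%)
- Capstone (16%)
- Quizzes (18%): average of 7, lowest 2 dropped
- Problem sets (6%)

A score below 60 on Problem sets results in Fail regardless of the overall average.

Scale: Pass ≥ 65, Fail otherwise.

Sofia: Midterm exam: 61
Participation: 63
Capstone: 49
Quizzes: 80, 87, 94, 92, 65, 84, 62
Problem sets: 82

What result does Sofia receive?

Pass

Quizzes: drop 62, 65 → average of remaining 5 = 437/5 = 87.4
Problem sets score 82 ≥ 60: minimum met.
Weighted total:
  Midterm exam 61 × 0.31 = 18.91
  Participation 63 × 0.29 = 18.27
  Capstone 49 × 0.16 = 7.84
  Quizzes 87.4 × 0.18 = 15.732
  Problem sets 82 × 0.06 = 4.92
Sum = 65.672
65.672 ≥ 65 → Pass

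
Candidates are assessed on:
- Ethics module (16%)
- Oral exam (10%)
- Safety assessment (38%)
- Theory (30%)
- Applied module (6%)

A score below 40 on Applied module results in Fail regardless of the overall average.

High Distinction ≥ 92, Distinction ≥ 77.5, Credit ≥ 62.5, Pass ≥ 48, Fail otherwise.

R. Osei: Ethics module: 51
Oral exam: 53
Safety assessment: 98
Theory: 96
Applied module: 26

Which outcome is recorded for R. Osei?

Applied module score 26 < 40: minimum not met.
Weighted total:
  Ethics module 51 × 0.16 = 8.16
  Oral exam 53 × 0.1 = 5.3
  Safety assessment 98 × 0.38 = 37.24
  Theory 96 × 0.3 = 28.8
  Applied module 26 × 0.06 = 1.56
Sum = 81.06
Because the Applied module minimum was not met, the result is Fail.

Fail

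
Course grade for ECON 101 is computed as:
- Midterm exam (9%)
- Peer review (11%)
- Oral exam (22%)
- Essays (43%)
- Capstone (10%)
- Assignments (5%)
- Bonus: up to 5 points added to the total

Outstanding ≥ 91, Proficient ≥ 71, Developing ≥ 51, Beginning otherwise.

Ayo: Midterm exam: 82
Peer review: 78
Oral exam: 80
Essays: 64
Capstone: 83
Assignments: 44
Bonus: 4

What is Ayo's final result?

Proficient

Weighted total:
  Midterm exam 82 × 0.09 = 7.38
  Peer review 78 × 0.11 = 8.58
  Oral exam 80 × 0.22 = 17.6
  Essays 64 × 0.43 = 27.52
  Capstone 83 × 0.1 = 8.3
  Assignments 44 × 0.05 = 2.2
Sum = 71.58
Bonus: 71.58 + 4 = 75.58
75.58 is ≥ 71 and < 91 → Proficient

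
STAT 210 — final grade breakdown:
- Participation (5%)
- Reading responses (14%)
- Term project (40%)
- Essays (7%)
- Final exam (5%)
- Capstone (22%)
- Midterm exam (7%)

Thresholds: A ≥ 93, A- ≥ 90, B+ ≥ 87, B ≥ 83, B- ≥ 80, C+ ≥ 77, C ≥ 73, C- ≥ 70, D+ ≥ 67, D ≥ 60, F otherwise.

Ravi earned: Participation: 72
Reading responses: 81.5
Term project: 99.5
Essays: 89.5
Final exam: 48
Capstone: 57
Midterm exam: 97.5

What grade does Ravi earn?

B-

Weighted total:
  Participation 72 × 0.05 = 3.6
  Reading responses 81.5 × 0.14 = 11.41
  Term project 99.5 × 0.4 = 39.8
  Essays 89.5 × 0.07 = 6.265
  Final exam 48 × 0.05 = 2.4
  Capstone 57 × 0.22 = 12.54
  Midterm exam 97.5 × 0.07 = 6.825
Sum = 82.84
82.84 is ≥ 80 and < 83 → B-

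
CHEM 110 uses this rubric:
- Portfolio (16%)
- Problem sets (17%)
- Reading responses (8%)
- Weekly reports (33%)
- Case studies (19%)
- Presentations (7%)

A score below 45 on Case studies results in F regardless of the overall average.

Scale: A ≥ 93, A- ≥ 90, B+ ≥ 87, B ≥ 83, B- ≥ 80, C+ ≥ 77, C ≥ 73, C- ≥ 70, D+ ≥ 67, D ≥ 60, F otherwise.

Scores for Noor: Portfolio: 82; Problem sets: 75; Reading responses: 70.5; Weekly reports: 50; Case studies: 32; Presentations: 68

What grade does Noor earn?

F

Case studies score 32 < 45: minimum not met.
Weighted total:
  Portfolio 82 × 0.16 = 13.12
  Problem sets 75 × 0.17 = 12.75
  Reading responses 70.5 × 0.08 = 5.64
  Weekly reports 50 × 0.33 = 16.5
  Case studies 32 × 0.19 = 6.08
  Presentations 68 × 0.07 = 4.76
Sum = 58.85
Because the Case studies minimum was not met, the result is F.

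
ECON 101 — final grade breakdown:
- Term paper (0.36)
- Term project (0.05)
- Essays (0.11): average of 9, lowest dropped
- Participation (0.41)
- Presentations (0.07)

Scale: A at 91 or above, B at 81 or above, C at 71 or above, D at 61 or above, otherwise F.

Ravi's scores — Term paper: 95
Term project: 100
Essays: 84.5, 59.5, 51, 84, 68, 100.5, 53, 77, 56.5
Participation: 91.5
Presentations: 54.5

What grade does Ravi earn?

Essays: drop 51 → average of remaining 8 = 583/8 = 72.875
Weighted total:
  Term paper 95 × 0.36 = 34.2
  Term project 100 × 0.05 = 5
  Essays 72.875 × 0.11 = 8.01625
  Participation 91.5 × 0.41 = 37.515
  Presentations 54.5 × 0.07 = 3.815
Sum = 88.54625
88.54625 is ≥ 81 and < 91 → B

B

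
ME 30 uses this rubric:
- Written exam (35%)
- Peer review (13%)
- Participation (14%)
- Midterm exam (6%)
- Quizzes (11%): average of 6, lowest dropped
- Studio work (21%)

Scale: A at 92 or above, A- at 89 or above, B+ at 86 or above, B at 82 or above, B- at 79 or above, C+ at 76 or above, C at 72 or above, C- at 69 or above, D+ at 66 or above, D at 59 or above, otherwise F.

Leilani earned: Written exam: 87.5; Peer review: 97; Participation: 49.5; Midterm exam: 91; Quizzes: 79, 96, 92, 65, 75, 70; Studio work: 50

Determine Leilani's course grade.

Quizzes: drop 65 → average of remaining 5 = 412/5 = 82.4
Weighted total:
  Written exam 87.5 × 0.35 = 30.625
  Peer review 97 × 0.13 = 12.61
  Participation 49.5 × 0.14 = 6.93
  Midterm exam 91 × 0.06 = 5.46
  Quizzes 82.4 × 0.11 = 9.064
  Studio work 50 × 0.21 = 10.5
Sum = 75.189
75.189 is ≥ 72 and < 76 → C

C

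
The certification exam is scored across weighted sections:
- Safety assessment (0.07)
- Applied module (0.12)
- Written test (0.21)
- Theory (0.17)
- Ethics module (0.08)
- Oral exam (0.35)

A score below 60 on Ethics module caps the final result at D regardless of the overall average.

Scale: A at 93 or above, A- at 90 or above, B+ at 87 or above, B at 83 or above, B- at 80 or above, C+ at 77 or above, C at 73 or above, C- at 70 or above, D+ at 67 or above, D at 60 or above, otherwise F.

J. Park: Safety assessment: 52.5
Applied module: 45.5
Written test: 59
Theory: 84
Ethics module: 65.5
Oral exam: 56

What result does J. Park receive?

D

Ethics module score 65.5 ≥ 60: minimum met.
Weighted total:
  Safety assessment 52.5 × 0.07 = 3.675
  Applied module 45.5 × 0.12 = 5.46
  Written test 59 × 0.21 = 12.39
  Theory 84 × 0.17 = 14.28
  Ethics module 65.5 × 0.08 = 5.24
  Oral exam 56 × 0.35 = 19.6
Sum = 60.645
60.645 is ≥ 60 and < 67 → D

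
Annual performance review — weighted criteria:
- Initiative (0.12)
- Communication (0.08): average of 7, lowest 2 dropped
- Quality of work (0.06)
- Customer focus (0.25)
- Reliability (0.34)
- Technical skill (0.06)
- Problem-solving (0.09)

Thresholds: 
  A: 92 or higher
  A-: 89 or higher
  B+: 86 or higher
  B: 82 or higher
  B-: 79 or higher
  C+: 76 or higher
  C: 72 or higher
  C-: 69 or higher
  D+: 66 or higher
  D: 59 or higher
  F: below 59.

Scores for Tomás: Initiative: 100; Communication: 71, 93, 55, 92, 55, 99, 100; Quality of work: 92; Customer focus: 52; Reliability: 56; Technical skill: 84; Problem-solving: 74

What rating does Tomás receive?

Communication: drop 55, 55 → average of remaining 5 = 455/5 = 91
Weighted total:
  Initiative 100 × 0.12 = 12
  Communication 91 × 0.08 = 7.28
  Quality of work 92 × 0.06 = 5.52
  Customer focus 52 × 0.25 = 13
  Reliability 56 × 0.34 = 19.04
  Technical skill 84 × 0.06 = 5.04
  Problem-solving 74 × 0.09 = 6.66
Sum = 68.54
68.54 is ≥ 66 and < 69 → D+

D+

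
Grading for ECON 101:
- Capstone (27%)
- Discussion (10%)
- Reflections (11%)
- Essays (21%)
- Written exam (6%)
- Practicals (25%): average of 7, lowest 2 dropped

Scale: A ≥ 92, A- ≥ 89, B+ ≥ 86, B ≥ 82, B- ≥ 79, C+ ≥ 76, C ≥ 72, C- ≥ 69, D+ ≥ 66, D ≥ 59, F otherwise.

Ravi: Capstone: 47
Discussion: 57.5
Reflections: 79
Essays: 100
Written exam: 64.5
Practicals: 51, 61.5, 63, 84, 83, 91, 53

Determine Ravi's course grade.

C-

Practicals: drop 51, 53 → average of remaining 5 = 382.5/5 = 76.5
Weighted total:
  Capstone 47 × 0.27 = 12.69
  Discussion 57.5 × 0.1 = 5.75
  Reflections 79 × 0.11 = 8.69
  Essays 100 × 0.21 = 21
  Written exam 64.5 × 0.06 = 3.87
  Practicals 76.5 × 0.25 = 19.125
Sum = 71.125
71.125 is ≥ 69 and < 72 → C-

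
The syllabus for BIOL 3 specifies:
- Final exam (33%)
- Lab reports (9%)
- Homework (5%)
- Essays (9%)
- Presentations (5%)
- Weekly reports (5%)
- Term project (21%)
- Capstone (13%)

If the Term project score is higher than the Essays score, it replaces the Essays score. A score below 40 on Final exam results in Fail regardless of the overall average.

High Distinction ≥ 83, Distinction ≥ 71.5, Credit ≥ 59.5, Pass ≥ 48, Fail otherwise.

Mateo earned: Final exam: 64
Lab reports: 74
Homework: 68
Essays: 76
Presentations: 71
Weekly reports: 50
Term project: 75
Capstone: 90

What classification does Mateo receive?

Term project (75) ≤ Essays (76), so Essays stays at 76.
Final exam score 64 ≥ 40: minimum met.
Weighted total:
  Final exam 64 × 0.33 = 21.12
  Lab reports 74 × 0.09 = 6.66
  Homework 68 × 0.05 = 3.4
  Essays 76 × 0.09 = 6.84
  Presentations 71 × 0.05 = 3.55
  Weekly reports 50 × 0.05 = 2.5
  Term project 75 × 0.21 = 15.75
  Capstone 90 × 0.13 = 11.7
Sum = 71.52
71.52 is ≥ 71.5 and < 83 → Distinction

Distinction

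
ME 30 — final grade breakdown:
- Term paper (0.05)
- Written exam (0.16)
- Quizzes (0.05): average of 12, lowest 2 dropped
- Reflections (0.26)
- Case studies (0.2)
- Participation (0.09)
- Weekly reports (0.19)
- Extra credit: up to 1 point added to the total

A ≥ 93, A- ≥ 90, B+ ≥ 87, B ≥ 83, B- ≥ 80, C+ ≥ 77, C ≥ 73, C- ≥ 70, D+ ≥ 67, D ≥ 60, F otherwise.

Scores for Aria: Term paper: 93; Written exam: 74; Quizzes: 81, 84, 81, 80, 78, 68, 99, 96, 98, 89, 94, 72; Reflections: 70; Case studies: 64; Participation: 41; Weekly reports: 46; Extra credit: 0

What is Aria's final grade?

Quizzes: drop 68, 72 → average of remaining 10 = 880/10 = 88
Weighted total:
  Term paper 93 × 0.05 = 4.65
  Written exam 74 × 0.16 = 11.84
  Quizzes 88 × 0.05 = 4.4
  Reflections 70 × 0.26 = 18.2
  Case studies 64 × 0.2 = 12.8
  Participation 41 × 0.09 = 3.69
  Weekly reports 46 × 0.19 = 8.74
Sum = 64.32
Extra credit: 64.32 + 0 = 64.32
64.32 is ≥ 60 and < 67 → D

D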